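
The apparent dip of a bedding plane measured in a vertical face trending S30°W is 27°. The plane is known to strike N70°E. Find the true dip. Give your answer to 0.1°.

β = acute angle between strike N70°E and section S30°W = 40°.
tan(true dip) = tan 27° / sin 40° = 0.7927
true dip = arctan 0.7927 = 38.40°

38.4°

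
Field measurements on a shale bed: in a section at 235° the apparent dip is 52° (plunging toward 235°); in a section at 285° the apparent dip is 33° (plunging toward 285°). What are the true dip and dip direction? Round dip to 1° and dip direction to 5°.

true dip 52°, dip direction 225°

Represent each trace as a vector plunging at its apparent dip toward its trend (east-north-up frame): v₁ = (-0.504, -0.353, -0.788), v₂ = (-0.810, 0.217, -0.545).
n = v₁ × v₂ = (-0.363, -0.364, 0.396) (taken with n_z > 0).
Dip δ = arctan(|n_h|/n_z) = arctan(0.514/0.396) = 52.4°.
Dip direction = atan2(-0.363, -0.364) = 225° (azimuth of n's horizontal projection).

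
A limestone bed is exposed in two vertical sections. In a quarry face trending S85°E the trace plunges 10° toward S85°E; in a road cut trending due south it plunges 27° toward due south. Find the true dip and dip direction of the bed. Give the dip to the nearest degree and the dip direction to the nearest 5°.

true dip 28°, dip direction 165°

The two traces are lines in the plane: v₁ = (sin 95°·cos 10°, cos 95°·cos 10°, −sin 10°), v₂ = (sin 180°·cos 27°, cos 180°·cos 27°, −sin 27°).
The plane normal is n = v₁ × v₂ ∝ (0.116, -0.445, 0.874).
Dip δ = arctan(|n_h|/n_z) = arctan(0.460/0.874) = 27.8°.
The horizontal component of n points toward azimuth atan2(n_x, n_y) = 165°, the dip direction.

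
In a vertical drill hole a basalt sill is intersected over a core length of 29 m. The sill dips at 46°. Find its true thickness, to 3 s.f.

True thickness t = h · cos(dip) = 29 × cos 46°
t = 29 × 0.6947 = 20.145 m

20.1 m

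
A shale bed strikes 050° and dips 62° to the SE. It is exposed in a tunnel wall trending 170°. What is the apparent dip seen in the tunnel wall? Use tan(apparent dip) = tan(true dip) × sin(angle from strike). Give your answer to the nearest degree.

Angle between strike (050°) and section (170°): β = 60°.
tan(apparent dip) = tan 62° · sin 60° = 1.6288
α = arctan(1.6288) = 58.45°

58°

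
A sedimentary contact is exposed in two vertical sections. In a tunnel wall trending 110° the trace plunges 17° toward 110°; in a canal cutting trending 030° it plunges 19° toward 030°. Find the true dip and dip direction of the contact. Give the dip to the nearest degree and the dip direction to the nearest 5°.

true dip 23°, dip direction 065°

Represent each trace as a vector plunging at its apparent dip toward its trend (east-north-up frame): v₁ = (0.899, -0.327, -0.292), v₂ = (0.473, 0.819, -0.326).
n = v₁ × v₂ = (0.346, 0.154, 0.890) (taken with n_z > 0).
tan δ = √(n_x²+n_y²)/n_z = 0.379/0.890, so δ = 23.0°.
Dip direction = azimuth of (n_x, n_y) = atan2(0.346, 0.154) = 66°.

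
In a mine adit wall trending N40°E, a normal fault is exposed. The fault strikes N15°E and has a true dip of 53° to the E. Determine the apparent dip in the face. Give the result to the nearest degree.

The strike is N15°E and the section trends N40°E; the acute angle between them is β = 25°.
tan α = tan 53° × sin 25° = 1.3270 × 0.4226 = 0.5608
apparent dip = arctan 0.5608 = 29.29°

29°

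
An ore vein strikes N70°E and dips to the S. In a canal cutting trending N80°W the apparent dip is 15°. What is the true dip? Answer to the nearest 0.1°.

β = acute angle between strike N70°E and section N80°W = 30°.
tan δ = tan α / sin β = tan 15° / sin 30° = 0.2679 / 0.5000 = 0.5359
true dip = arctan 0.5359 = 28.19°

28.2°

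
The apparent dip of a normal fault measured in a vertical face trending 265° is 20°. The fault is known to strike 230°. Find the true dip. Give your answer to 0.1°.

32.4°

The section is 35° from the strike.
tan(true dip) = tan 20° / sin 35° = 0.6346
true dip = arctan 0.6346 = 32.40°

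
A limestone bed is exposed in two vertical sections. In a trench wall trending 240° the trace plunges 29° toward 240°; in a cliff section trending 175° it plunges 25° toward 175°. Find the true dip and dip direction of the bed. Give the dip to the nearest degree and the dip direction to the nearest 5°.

true dip 31°, dip direction 215°

Each apparent-dip line lies in the plane. As unit vectors (x east, y north, z up), v₁ plunges 29°→240° and v₂ plunges 25°→175°.
The plane normal is n = v₁ × v₂ ∝ (-0.253, -0.358, 0.718).
tan δ = √(n_x²+n_y²)/n_z = 0.439/0.718, so δ = 31.4°.
Dip direction = atan2(-0.253, -0.358) = 215° (azimuth of n's horizontal projection).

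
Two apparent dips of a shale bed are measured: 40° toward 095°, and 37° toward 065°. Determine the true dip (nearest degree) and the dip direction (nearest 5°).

Represent each trace as a vector plunging at its apparent dip toward its trend (east-north-up frame): v₁ = (0.763, -0.067, -0.643), v₂ = (0.724, 0.338, -0.602).
Cross product v₁ × v₂ gives the pole to the plane: n ∝ (0.257, -0.006, 0.306).
Dip δ = arctan(|n_h|/n_z) = arctan(0.257/0.306) = 40.1°.
Dip direction = atan2(0.257, -0.006) = 91° (azimuth of n's horizontal projection).

true dip 40°, dip direction 090°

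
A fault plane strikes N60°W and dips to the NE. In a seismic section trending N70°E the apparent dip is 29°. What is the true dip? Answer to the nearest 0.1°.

35.9°

β = acute angle between strike N60°W and section N70°E = 50°.
tan δ = tan α / sin β = tan 29° / sin 50° = 0.5543 / 0.7660 = 0.7236
δ = arctan(0.7236) = 35.89°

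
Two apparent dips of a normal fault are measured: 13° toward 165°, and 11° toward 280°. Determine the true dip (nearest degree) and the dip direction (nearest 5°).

true dip 22°, dip direction 220°

Represent each trace as a vector plunging at its apparent dip toward its trend (east-north-up frame): v₁ = (0.252, -0.941, -0.225), v₂ = (-0.967, 0.170, -0.191).
The plane normal is n = v₁ × v₂ ∝ (-0.218, -0.266, 0.867).
Dip δ = arctan(|n_h|/n_z) = arctan(0.344/0.867) = 21.6°.
Dip direction = atan2(-0.218, -0.266) = 219° (azimuth of n's horizontal projection).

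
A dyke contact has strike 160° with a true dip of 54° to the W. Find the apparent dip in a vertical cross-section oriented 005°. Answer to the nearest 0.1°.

The section lies 25° from the strike.
tan α = tan 54° × sin 25° = 1.3764 × 0.4226 = 0.5817
apparent dip = arctan 0.5817 = 30.19°

30.2°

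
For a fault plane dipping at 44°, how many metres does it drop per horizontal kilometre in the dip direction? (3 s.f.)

966 m

drop per km = 1000 × tan 44° = 1000 × 0.9657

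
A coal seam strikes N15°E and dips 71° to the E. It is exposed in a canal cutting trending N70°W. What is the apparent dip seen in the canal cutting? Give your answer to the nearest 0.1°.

70.9°

The section lies 85° from the strike.
tan α = tan 71° × sin 85° = 2.9042 × 0.9962 = 2.8932
α = arctan(2.8932) = 70.93°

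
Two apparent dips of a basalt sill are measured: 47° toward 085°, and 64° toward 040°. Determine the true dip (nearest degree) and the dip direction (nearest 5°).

true dip 65°, dip direction 025°

Each apparent-dip line lies in the plane. As unit vectors (x east, y north, z up), v₁ plunges 47°→085° and v₂ plunges 64°→040°.
The plane normal is n = v₁ × v₂ ∝ (0.192, 0.405, 0.211).
True dip = arccos(n_z / |n|) = arccos(0.4268) = 64.7°.
The horizontal component of n points toward azimuth atan2(n_x, n_y) = 25°, the dip direction.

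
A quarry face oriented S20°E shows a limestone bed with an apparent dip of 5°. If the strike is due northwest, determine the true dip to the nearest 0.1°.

β = acute angle between strike due northwest and section S20°E = 25°.
tan(true dip) = tan 5° / sin 25° = 0.2070
true dip = arctan 0.2070 = 11.70°

11.7°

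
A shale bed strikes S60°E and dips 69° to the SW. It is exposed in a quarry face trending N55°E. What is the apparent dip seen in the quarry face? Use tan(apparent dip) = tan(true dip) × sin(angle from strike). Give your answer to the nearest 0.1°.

67.0°

The section lies 65° from the strike.
tan(apparent dip) = tan 69° · sin 65° = 2.3610
apparent dip = arctan 2.3610 = 67.05°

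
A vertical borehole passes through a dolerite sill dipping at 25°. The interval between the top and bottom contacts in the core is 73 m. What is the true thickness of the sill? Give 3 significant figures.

66.2 m

True thickness t = h · cos(dip) = 73 × cos 25°
t = 73 × 0.9063 = 66.160 m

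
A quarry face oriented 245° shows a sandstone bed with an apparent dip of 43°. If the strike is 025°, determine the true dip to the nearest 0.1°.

The section is 40° from the strike.
tan δ = tan α / sin β = tan 43° / sin 40° = 0.9325 / 0.6428 = 1.4507
true dip = arctan 1.4507 = 55.42°

55.4°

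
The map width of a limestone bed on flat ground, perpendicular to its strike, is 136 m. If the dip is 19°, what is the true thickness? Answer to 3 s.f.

44.3 m

True thickness t = w · sin(dip) = 136 × sin 19°
t = 136 × 0.3256 = 44.277 m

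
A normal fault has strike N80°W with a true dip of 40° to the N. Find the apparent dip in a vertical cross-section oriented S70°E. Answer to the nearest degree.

8°

Angle between strike (N80°W) and section (S70°E): β = 10°.
tan α = tan 40° × sin 10° = 0.8391 × 0.1736 = 0.1457
apparent dip = arctan 0.1457 = 8.29°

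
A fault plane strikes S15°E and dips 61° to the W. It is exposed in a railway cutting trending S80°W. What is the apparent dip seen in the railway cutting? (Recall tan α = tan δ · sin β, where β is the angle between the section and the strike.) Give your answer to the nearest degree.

61°

The strike is S15°E and the section trends S80°W; the acute angle between them is β = 85°.
tan(apparent dip) = tan 61° · sin 85° = 1.7972
apparent dip = arctan 1.7972 = 60.91°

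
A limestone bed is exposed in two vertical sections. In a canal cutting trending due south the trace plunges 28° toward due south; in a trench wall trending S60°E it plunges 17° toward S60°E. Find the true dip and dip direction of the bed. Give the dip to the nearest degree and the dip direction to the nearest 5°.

The two traces are lines in the plane: v₁ = (sin 180°·cos 28°, cos 180°·cos 28°, −sin 28°), v₂ = (sin 120°·cos 17°, cos 120°·cos 17°, −sin 17°).
The plane normal is n = v₁ × v₂ ∝ (0.034, -0.389, 0.731).
Dip δ = arctan(|n_h|/n_z) = arctan(0.390/0.731) = 28.1°.
The horizontal component of n points toward azimuth atan2(n_x, n_y) = 175°, the dip direction.

true dip 28°, dip direction 175°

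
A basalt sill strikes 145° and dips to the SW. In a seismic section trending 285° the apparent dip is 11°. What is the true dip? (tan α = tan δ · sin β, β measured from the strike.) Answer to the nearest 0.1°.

β = acute angle between strike 145° and section 285° = 40°.
tan δ = tan α / sin β = tan 11° / sin 40° = 0.1944 / 0.6428 = 0.3024
δ = arctan(0.3024) = 16.83°

16.8°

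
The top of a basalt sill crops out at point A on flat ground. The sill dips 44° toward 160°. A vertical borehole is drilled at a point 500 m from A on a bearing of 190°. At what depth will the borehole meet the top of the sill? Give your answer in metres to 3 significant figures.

The hole lies 30° from the dip direction, so the down-dip offset is 500 × cos 30° = 433.01 m.
Depth = down-dip offset × tan(dip) = 433.01 × tan 44° = 433.01 × 0.9657
Depth = 418.16 m

418 m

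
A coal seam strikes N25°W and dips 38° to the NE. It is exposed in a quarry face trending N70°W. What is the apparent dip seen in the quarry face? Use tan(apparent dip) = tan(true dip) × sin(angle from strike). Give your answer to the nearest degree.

29°

The strike is N25°W and the section trends N70°W; the acute angle between them is β = 45°.
tan α = tan 38° × sin 45° = 0.7813 × 0.7071 = 0.5525
apparent dip = arctan 0.5525 = 28.92°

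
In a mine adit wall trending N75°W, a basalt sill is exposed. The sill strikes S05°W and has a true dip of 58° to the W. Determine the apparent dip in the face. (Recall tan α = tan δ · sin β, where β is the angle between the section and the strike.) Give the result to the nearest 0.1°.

57.6°

The strike is S05°W and the section trends N75°W; the acute angle between them is β = 80°.
tan(apparent dip) = tan 58° · sin 80° = 1.5760
apparent dip = arctan 1.5760 = 57.60°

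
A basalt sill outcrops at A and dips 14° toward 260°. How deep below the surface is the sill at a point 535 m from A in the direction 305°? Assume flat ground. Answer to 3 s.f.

The hole lies 45° from the dip direction, so the down-dip offset is 535 × cos 45° = 378.30 m.
Depth = down-dip offset × tan(dip) = 378.30 × tan 14° = 378.30 × 0.2493
Depth = 94.32 m

94.3 m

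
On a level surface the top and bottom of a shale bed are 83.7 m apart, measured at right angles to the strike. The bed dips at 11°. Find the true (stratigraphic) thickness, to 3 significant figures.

16.0 m

True thickness t = w · sin(dip) = 83.7 × sin 11°
t = 83.7 × 0.1908 = 15.971 m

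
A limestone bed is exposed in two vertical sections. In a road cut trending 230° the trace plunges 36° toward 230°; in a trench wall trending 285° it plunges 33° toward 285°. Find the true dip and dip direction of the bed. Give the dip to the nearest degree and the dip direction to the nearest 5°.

true dip 38°, dip direction 250°

The two traces are lines in the plane: v₁ = (sin 230°·cos 36°, cos 230°·cos 36°, −sin 36°), v₂ = (sin 285°·cos 33°, cos 285°·cos 33°, −sin 33°).
Cross product v₁ × v₂ gives the pole to the plane: n ∝ (-0.411, -0.139, 0.556).
Dip δ = arctan(|n_h|/n_z) = arctan(0.434/0.556) = 38.0°.
The horizontal component of n points toward azimuth atan2(n_x, n_y) = 251°, the dip direction.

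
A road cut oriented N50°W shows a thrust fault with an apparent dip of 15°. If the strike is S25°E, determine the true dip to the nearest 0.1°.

The section is 25° from the strike.
tan δ = tan α / sin β = tan 15° / sin 25° = 0.2679 / 0.4226 = 0.6340
true dip = arctan 0.6340 = 32.38°

32.4°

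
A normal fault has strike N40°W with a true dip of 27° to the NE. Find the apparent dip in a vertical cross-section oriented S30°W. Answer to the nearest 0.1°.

The section lies 70° from the strike.
tan α = tan 27° × sin 70° = 0.5095 × 0.9397 = 0.4788
α = arctan(0.4788) = 25.58°

25.6°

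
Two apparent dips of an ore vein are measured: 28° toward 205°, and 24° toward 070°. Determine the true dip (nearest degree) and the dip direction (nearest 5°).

true dip 52°, dip direction 140°

Represent each trace as a vector plunging at its apparent dip toward its trend (east-north-up frame): v₁ = (-0.373, -0.800, -0.469), v₂ = (0.858, 0.312, -0.407).
n = v₁ × v₂ = (0.472, -0.555, 0.570) (taken with n_z > 0).
True dip = arccos(n_z / |n|) = arccos(0.6165) = 51.9°.
Dip direction = azimuth of (n_x, n_y) = atan2(0.472, -0.555) = 140°.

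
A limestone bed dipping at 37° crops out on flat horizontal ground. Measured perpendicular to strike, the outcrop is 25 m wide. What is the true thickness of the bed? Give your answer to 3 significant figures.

True thickness t = w · sin(dip) = 25 × sin 37°
t = 25 × 0.6018 = 15.045 m

15.0 m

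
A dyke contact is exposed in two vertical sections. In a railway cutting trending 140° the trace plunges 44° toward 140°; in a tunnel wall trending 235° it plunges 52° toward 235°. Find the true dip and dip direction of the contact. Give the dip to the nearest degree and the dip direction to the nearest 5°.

true dip 59°, dip direction 195°

Each apparent-dip line lies in the plane. As unit vectors (x east, y north, z up), v₁ plunges 44°→140° and v₂ plunges 52°→235°.
n = v₁ × v₂ = (-0.189, -0.715, 0.441) (taken with n_z > 0).
Dip δ = arctan(|n_h|/n_z) = arctan(0.739/0.441) = 59.2°.
Dip direction = atan2(-0.189, -0.715) = 195° (azimuth of n's horizontal projection).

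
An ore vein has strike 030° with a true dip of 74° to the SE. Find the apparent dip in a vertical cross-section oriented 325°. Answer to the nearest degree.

72°

Angle between strike (030°) and section (325°): β = 65°.
tan α = tan 74° × sin 65° = 3.4874 × 0.9063 = 3.1607
apparent dip = arctan 3.1607 = 72.44°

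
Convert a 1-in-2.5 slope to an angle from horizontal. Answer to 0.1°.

tan θ = 1/2.5 = 0.4000
θ = arctan(0.4000) = 21.80°

21.8°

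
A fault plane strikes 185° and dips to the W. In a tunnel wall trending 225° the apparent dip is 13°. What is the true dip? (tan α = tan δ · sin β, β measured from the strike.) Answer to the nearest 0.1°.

19.8°

β = acute angle between strike 185° and section 225° = 40°.
tan(true dip) = tan 13° / sin 40° = 0.3592
true dip = arctan 0.3592 = 19.76°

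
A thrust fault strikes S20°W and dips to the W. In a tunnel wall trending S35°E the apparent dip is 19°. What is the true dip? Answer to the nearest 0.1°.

22.8°

The section is 55° from the strike.
tan(true dip) = tan 19° / sin 55° = 0.4203
δ = arctan(0.4203) = 22.80°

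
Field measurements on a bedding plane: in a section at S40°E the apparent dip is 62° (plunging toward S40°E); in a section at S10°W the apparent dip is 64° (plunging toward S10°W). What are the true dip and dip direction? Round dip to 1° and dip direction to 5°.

true dip 65°, dip direction 170°

Represent each trace as a vector plunging at its apparent dip toward its trend (east-north-up frame): v₁ = (0.302, -0.360, -0.883), v₂ = (-0.076, -0.432, -0.899).
The plane normal is n = v₁ × v₂ ∝ (0.058, -0.338, 0.158).
tan δ = √(n_x²+n_y²)/n_z = 0.343/0.158, so δ = 65.3°.
The horizontal component of n points toward azimuth atan2(n_x, n_y) = 170°, the dip direction.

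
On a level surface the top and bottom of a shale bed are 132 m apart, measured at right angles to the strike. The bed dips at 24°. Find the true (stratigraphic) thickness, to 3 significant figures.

True thickness t = w · sin(dip) = 132 × sin 24°
t = 132 × 0.4067 = 53.689 m

53.7 m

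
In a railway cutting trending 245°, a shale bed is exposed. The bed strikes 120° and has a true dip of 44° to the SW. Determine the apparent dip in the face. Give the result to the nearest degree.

38°

The section lies 55° from the strike.
tan α = tan 44° × sin 55° = 0.9657 × 0.8192 = 0.7910
α = arctan(0.7910) = 38.35°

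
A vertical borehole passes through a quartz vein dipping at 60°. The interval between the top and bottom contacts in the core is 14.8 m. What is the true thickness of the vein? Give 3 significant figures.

True thickness t = h · cos(dip) = 14.8 × cos 60°
t = 14.8 × 0.5000 = 7.400 m

7.40 m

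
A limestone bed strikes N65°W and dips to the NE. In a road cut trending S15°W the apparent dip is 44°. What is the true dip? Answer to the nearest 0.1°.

44.4°

The section is 80° from the strike.
tan(true dip) = tan 44° / sin 80° = 0.9806
δ = arctan(0.9806) = 44.44°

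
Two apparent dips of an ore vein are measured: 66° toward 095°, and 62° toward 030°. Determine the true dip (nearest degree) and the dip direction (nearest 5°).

true dip 68°, dip direction 070°

The two traces are lines in the plane: v₁ = (sin 95°·cos 66°, cos 95°·cos 66°, −sin 66°), v₂ = (sin 30°·cos 62°, cos 30°·cos 62°, −sin 62°).
The plane normal is n = v₁ × v₂ ∝ (0.403, 0.143, 0.173).
Dip δ = arctan(|n_h|/n_z) = arctan(0.427/0.173) = 68.0°.
The horizontal component of n points toward azimuth atan2(n_x, n_y) = 70°, the dip direction.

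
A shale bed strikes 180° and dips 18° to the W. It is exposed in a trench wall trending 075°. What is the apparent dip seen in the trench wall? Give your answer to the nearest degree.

The section lies 75° from the strike.
tan α = tan 18° × sin 75° = 0.3249 × 0.9659 = 0.3138
α = arctan(0.3138) = 17.42°

17°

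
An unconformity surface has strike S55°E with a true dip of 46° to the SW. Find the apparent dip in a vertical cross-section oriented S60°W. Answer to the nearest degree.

Angle between strike (S55°E) and section (S60°W): β = 65°.
tan α = tan 46° × sin 65° = 1.0355 × 0.9063 = 0.9385
apparent dip = arctan 0.9385 = 43.18°

43°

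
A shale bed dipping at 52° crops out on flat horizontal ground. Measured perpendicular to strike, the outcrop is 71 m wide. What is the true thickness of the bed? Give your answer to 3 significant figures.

55.9 m

True thickness t = w · sin(dip) = 71 × sin 52°
t = 71 × 0.7880 = 55.949 m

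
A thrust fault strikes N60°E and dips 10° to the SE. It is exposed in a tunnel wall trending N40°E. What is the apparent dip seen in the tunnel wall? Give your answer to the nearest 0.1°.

3.5°

The strike is N60°E and the section trends N40°E; the acute angle between them is β = 20°.
tan α = tan 10° × sin 20° = 0.1763 × 0.3420 = 0.0603
apparent dip = arctan 0.0603 = 3.45°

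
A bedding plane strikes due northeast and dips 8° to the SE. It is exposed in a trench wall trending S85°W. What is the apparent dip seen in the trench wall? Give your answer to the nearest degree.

5°

Angle between strike (due northeast) and section (S85°W): β = 40°.
tan α = tan 8° × sin 40° = 0.1405 × 0.6428 = 0.0903
apparent dip = arctan 0.0903 = 5.16°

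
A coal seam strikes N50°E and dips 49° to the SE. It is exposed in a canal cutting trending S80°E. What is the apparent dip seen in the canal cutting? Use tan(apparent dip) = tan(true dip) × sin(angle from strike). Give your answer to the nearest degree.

41°

The strike is N50°E and the section trends S80°E; the acute angle between them is β = 50°.
tan α = tan 49° × sin 50° = 1.1504 × 0.7660 = 0.8812
α = arctan(0.8812) = 41.39°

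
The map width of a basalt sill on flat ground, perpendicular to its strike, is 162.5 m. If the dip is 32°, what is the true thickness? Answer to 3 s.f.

86.1 m

True thickness t = w · sin(dip) = 162.5 × sin 32°
t = 162.5 × 0.5299 = 86.112 m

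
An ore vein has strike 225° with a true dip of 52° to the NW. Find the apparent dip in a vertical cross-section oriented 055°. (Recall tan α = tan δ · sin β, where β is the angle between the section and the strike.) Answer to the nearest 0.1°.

Angle between strike (225°) and section (055°): β = 10°.
tan α = tan 52° × sin 10° = 1.2799 × 0.1736 = 0.2223
α = arctan(0.2223) = 12.53°

12.5°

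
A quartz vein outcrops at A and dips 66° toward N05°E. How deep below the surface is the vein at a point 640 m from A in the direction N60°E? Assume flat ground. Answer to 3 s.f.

824 m

The hole lies 55° from the dip direction, so the down-dip offset is 640 × cos 55° = 367.09 m.
Depth = down-dip offset × tan(dip) = 367.09 × tan 66° = 367.09 × 2.2460
Depth = 824.50 m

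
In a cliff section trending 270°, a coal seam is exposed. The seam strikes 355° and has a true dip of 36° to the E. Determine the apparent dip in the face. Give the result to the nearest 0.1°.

35.9°

Angle between strike (355°) and section (270°): β = 85°.
tan(apparent dip) = tan 36° · sin 85° = 0.7238
α = arctan(0.7238) = 35.90°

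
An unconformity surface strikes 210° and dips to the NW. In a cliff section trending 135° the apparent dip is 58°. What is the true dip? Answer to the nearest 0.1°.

β = acute angle between strike 210° and section 135° = 75°.
tan δ = tan α / sin β = tan 58° / sin 75° = 1.6003 / 0.9659 = 1.6568
true dip = arctan 1.6568 = 58.89°

58.9°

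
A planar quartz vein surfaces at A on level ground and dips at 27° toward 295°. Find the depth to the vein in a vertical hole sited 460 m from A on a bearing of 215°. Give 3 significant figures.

The hole lies 80° from the dip direction, so the down-dip offset is 460 × cos 80° = 79.88 m.
Depth = down-dip offset × tan(dip) = 79.88 × tan 27° = 79.88 × 0.5095
Depth = 40.70 m

40.7 m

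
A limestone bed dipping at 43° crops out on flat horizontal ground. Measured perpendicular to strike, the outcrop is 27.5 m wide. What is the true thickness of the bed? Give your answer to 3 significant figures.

True thickness t = w · sin(dip) = 27.5 × sin 43°
t = 27.5 × 0.6820 = 18.755 m

18.8 m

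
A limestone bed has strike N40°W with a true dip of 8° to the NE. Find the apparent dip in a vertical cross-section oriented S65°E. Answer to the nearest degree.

3°

The strike is N40°W and the section trends S65°E; the acute angle between them is β = 25°.
tan(apparent dip) = tan 8° · sin 25° = 0.0594
α = arctan(0.0594) = 3.40°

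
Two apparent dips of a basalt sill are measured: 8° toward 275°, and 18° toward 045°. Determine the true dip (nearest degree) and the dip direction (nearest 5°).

true dip 29°, dip direction 350°

Each apparent-dip line lies in the plane. As unit vectors (x east, y north, z up), v₁ plunges 8°→275° and v₂ plunges 18°→045°.
The plane normal is n = v₁ × v₂ ∝ (-0.067, 0.398, 0.721).
True dip = arccos(n_z / |n|) = arccos(0.8725) = 29.2°.
Dip direction = atan2(-0.067, 0.398) = 350° (azimuth of n's horizontal projection).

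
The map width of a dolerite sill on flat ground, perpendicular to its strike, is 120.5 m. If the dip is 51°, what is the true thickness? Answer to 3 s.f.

93.6 m

True thickness t = w · sin(dip) = 120.5 × sin 51°
t = 120.5 × 0.7771 = 93.646 m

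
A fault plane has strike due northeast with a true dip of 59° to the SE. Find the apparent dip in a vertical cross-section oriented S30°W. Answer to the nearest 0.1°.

Angle between strike (due northeast) and section (S30°W): β = 15°.
tan α = tan 59° × sin 15° = 1.6643 × 0.2588 = 0.4307
α = arctan(0.4307) = 23.30°

23.3°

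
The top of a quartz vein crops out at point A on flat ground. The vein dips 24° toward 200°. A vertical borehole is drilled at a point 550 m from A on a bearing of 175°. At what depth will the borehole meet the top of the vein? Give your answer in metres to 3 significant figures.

The hole lies 25° from the dip direction, so the down-dip offset is 550 × cos 25° = 498.47 m.
Depth = down-dip offset × tan(dip) = 498.47 × tan 24° = 498.47 × 0.4452
Depth = 221.93 m

222 m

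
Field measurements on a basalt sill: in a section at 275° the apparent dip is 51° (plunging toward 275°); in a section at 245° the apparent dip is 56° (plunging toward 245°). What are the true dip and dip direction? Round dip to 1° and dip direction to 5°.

Each apparent-dip line lies in the plane. As unit vectors (x east, y north, z up), v₁ plunges 51°→275° and v₂ plunges 56°→245°.
Cross product v₁ × v₂ gives the pole to the plane: n ∝ (-0.229, -0.126, 0.176).
Dip δ = arctan(|n_h|/n_z) = arctan(0.261/0.176) = 56.1°.
Dip direction = atan2(-0.229, -0.126) = 241° (azimuth of n's horizontal projection).

true dip 56°, dip direction 240°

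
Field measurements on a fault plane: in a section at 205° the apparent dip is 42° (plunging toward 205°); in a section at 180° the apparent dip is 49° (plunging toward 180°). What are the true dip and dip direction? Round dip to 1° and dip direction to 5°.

true dip 50°, dip direction 165°

Each apparent-dip line lies in the plane. As unit vectors (x east, y north, z up), v₁ plunges 42°→205° and v₂ plunges 49°→180°.
The plane normal is n = v₁ × v₂ ∝ (0.069, -0.237, 0.206).
Dip δ = arctan(|n_h|/n_z) = arctan(0.247/0.206) = 50.2°.
The horizontal component of n points toward azimuth atan2(n_x, n_y) = 164°, the dip direction.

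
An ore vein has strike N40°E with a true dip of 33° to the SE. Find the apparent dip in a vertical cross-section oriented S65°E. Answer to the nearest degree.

32°

The strike is N40°E and the section trends S65°E; the acute angle between them is β = 75°.
tan(apparent dip) = tan 33° · sin 75° = 0.6273
apparent dip = arctan 0.6273 = 32.10°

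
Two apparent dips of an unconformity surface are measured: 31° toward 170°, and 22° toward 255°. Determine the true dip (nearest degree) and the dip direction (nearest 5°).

true dip 35°, dip direction 200°

The two traces are lines in the plane: v₁ = (sin 170°·cos 31°, cos 170°·cos 31°, −sin 31°), v₂ = (sin 255°·cos 22°, cos 255°·cos 22°, −sin 22°).
n = v₁ × v₂ = (-0.193, -0.517, 0.792) (taken with n_z > 0).
tan δ = √(n_x²+n_y²)/n_z = 0.552/0.792, so δ = 34.9°.
Dip direction = azimuth of (n_x, n_y) = atan2(-0.193, -0.517) = 200°.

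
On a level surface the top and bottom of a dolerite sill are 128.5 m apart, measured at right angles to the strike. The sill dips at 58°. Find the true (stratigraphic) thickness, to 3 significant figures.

True thickness t = w · sin(dip) = 128.5 × sin 58°
t = 128.5 × 0.8480 = 108.974 m

109 m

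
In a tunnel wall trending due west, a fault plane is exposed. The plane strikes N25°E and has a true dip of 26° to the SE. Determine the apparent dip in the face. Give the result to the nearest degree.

24°

Angle between strike (N25°E) and section (due west): β = 65°.
tan(apparent dip) = tan 26° · sin 65° = 0.4420
apparent dip = arctan 0.4420 = 23.85°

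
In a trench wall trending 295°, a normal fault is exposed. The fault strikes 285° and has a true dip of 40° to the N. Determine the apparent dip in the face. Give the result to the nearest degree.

The section lies 10° from the strike.
tan(apparent dip) = tan 40° · sin 10° = 0.1457
α = arctan(0.1457) = 8.29°

8°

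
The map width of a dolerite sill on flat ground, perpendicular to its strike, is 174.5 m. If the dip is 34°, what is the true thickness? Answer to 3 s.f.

97.6 m

True thickness t = w · sin(dip) = 174.5 × sin 34°
t = 174.5 × 0.5592 = 97.579 m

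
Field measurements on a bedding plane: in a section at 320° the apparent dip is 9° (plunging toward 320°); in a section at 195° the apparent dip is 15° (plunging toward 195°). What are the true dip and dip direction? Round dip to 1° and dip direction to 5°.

The two traces are lines in the plane: v₁ = (sin 320°·cos 9°, cos 320°·cos 9°, −sin 9°), v₂ = (sin 195°·cos 15°, cos 195°·cos 15°, −sin 15°).
The plane normal is n = v₁ × v₂ ∝ (-0.342, -0.125, 0.781).
tan δ = √(n_x²+n_y²)/n_z = 0.364/0.781, so δ = 25.0°.
The horizontal component of n points toward azimuth atan2(n_x, n_y) = 250°, the dip direction.

true dip 25°, dip direction 250°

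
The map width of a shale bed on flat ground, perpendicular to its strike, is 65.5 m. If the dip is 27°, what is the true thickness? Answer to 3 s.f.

True thickness t = w · sin(dip) = 65.5 × sin 27°
t = 65.5 × 0.4540 = 29.736 m

29.7 m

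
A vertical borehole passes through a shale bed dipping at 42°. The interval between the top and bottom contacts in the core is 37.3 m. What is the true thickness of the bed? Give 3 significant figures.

True thickness t = h · cos(dip) = 37.3 × cos 42°
t = 37.3 × 0.7431 = 27.719 m

27.7 m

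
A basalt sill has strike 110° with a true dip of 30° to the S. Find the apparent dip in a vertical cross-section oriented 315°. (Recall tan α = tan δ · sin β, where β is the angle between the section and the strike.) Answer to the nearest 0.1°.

13.7°

The strike is 110° and the section trends 315°; the acute angle between them is β = 25°.
tan(apparent dip) = tan 30° · sin 25° = 0.2440
apparent dip = arctan 0.2440 = 13.71°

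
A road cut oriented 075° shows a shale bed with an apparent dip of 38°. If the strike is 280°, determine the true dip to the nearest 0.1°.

61.6°

The section is 25° from the strike.
tan δ = tan α / sin β = tan 38° / sin 25° = 0.7813 / 0.4226 = 1.8487
δ = arctan(1.8487) = 61.59°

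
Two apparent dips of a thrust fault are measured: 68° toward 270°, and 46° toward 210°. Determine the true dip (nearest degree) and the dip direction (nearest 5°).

true dip 68°, dip direction 275°

The two traces are lines in the plane: v₁ = (sin 270°·cos 68°, cos 270°·cos 68°, −sin 68°), v₂ = (sin 210°·cos 46°, cos 210°·cos 46°, −sin 46°).
n = v₁ × v₂ = (-0.558, 0.053, 0.225) (taken with n_z > 0).
tan δ = √(n_x²+n_y²)/n_z = 0.560/0.225, so δ = 68.1°.
The horizontal component of n points toward azimuth atan2(n_x, n_y) = 275°, the dip direction.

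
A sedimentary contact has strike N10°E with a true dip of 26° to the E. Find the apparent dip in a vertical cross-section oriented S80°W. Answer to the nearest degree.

25°

The strike is N10°E and the section trends S80°W; the acute angle between them is β = 70°.
tan α = tan 26° × sin 70° = 0.4877 × 0.9397 = 0.4583
α = arctan(0.4583) = 24.62°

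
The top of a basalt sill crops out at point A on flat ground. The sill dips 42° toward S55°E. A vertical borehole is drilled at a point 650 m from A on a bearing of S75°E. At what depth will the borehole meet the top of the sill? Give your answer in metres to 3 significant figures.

550 m

The hole lies 20° from the dip direction, so the down-dip offset is 650 × cos 20° = 610.80 m.
Depth = down-dip offset × tan(dip) = 610.80 × tan 42° = 610.80 × 0.9004
Depth = 549.97 m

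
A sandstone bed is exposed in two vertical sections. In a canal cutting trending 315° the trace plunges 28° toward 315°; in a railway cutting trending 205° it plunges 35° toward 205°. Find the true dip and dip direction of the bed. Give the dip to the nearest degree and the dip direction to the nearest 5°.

Each apparent-dip line lies in the plane. As unit vectors (x east, y north, z up), v₁ plunges 28°→315° and v₂ plunges 35°→205°.
n = v₁ × v₂ = (-0.707, -0.196, 0.680) (taken with n_z > 0).
True dip = arccos(n_z / |n|) = arccos(0.6798) = 47.2°.
The horizontal component of n points toward azimuth atan2(n_x, n_y) = 255°, the dip direction.

true dip 47°, dip direction 255°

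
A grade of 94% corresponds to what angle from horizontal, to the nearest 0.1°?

tan θ = 94/100 = 0.9400
θ = arctan(0.9400) = 43.23°

43.2°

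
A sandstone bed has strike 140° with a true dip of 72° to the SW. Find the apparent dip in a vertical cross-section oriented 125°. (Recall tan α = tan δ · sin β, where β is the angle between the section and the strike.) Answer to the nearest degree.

39°

The strike is 140° and the section trends 125°; the acute angle between them is β = 15°.
tan α = tan 72° × sin 15° = 3.0777 × 0.2588 = 0.7966
apparent dip = arctan 0.7966 = 38.54°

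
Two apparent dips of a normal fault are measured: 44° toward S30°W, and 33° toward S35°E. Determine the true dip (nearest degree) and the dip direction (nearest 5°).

true dip 45°, dip direction 195°

The two traces are lines in the plane: v₁ = (sin 210°·cos 44°, cos 210°·cos 44°, −sin 44°), v₂ = (sin 145°·cos 33°, cos 145°·cos 33°, −sin 33°).
The plane normal is n = v₁ × v₂ ∝ (-0.138, -0.530, 0.547).
tan δ = √(n_x²+n_y²)/n_z = 0.548/0.547, so δ = 45.0°.
Dip direction = atan2(-0.138, -0.530) = 195° (azimuth of n's horizontal projection).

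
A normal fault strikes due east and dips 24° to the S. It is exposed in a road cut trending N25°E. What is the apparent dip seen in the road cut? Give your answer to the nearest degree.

22°

The strike is due east and the section trends N25°E; the acute angle between them is β = 65°.
tan α = tan 24° × sin 65° = 0.4452 × 0.9063 = 0.4035
apparent dip = arctan 0.4035 = 21.97°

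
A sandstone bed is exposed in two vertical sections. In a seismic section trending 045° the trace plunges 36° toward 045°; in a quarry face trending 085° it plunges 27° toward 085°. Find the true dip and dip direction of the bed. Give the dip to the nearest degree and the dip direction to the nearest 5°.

true dip 36°, dip direction 040°

The two traces are lines in the plane: v₁ = (sin 45°·cos 36°, cos 45°·cos 36°, −sin 36°), v₂ = (sin 85°·cos 27°, cos 85°·cos 27°, −sin 27°).
Cross product v₁ × v₂ gives the pole to the plane: n ∝ (0.214, 0.262, 0.463).
tan δ = √(n_x²+n_y²)/n_z = 0.338/0.463, so δ = 36.1°.
Dip direction = atan2(0.214, 0.262) = 39° (azimuth of n's horizontal projection).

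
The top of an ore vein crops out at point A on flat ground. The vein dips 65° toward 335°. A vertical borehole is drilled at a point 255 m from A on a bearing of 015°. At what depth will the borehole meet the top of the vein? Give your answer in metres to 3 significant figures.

The hole lies 40° from the dip direction, so the down-dip offset is 255 × cos 40° = 195.34 m.
Depth = down-dip offset × tan(dip) = 195.34 × tan 65° = 195.34 × 2.1445
Depth = 418.91 m

419 m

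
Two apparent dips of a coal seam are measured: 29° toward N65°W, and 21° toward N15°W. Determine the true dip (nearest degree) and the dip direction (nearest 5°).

The two traces are lines in the plane: v₁ = (sin 295°·cos 29°, cos 295°·cos 29°, −sin 29°), v₂ = (sin 345°·cos 21°, cos 345°·cos 21°, −sin 21°).
The plane normal is n = v₁ × v₂ ∝ (-0.305, 0.167, 0.625).
tan δ = √(n_x²+n_y²)/n_z = 0.347/0.625, so δ = 29.1°.
The horizontal component of n points toward azimuth atan2(n_x, n_y) = 299°, the dip direction.

true dip 29°, dip direction 300°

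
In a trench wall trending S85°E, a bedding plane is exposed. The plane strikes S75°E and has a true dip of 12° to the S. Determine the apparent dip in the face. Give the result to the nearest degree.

Angle between strike (S75°E) and section (S85°E): β = 10°.
tan α = tan 12° × sin 10° = 0.2126 × 0.1736 = 0.0369
α = arctan(0.0369) = 2.11°

2°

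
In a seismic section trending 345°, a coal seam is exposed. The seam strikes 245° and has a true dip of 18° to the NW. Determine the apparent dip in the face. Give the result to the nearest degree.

18°

Angle between strike (245°) and section (345°): β = 80°.
tan α = tan 18° × sin 80° = 0.3249 × 0.9848 = 0.3200
apparent dip = arctan 0.3200 = 17.74°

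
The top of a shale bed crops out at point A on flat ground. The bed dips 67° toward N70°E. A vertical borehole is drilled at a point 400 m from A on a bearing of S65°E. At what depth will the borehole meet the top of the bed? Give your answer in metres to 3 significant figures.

666 m

The hole lies 45° from the dip direction, so the down-dip offset is 400 × cos 45° = 282.84 m.
Depth = down-dip offset × tan(dip) = 282.84 × tan 67° = 282.84 × 2.3559
Depth = 666.34 m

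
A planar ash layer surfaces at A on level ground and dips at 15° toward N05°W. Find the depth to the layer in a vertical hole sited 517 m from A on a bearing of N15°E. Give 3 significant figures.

The hole lies 20° from the dip direction, so the down-dip offset is 517 × cos 20° = 485.82 m.
Depth = down-dip offset × tan(dip) = 485.82 × tan 15° = 485.82 × 0.2679
Depth = 130.18 m

130 m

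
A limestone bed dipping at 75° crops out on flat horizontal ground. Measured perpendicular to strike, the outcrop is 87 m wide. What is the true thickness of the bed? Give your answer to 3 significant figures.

True thickness t = w · sin(dip) = 87 × sin 75°
t = 87 × 0.9659 = 84.036 m

84.0 m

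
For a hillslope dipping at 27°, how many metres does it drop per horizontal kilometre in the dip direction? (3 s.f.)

510 m

drop per km = 1000 × tan 27° = 1000 × 0.5095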